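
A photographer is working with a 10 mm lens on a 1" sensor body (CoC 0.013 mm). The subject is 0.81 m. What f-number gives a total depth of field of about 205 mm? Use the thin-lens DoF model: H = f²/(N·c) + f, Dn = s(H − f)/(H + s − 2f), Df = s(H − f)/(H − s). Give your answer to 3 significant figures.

f/1.20

Write h = H − f = f²/(N·c). The thin-lens limits are Dn = s·h/(h + (s−f)) and Df = s·h/(h − (s−f)), so DoF = Df − Dn = 2·s·(s−f)·h / (h² − (s−f)²).
That is a quadratic in h: DoF·h² − 2·s·(s−f)·h − DoF·(s−f)² = 0 ⇒ h = (s−f)·(s + √(s² + DoF²)) / DoF = 800 × (810 + √(810² + 205²)) / 205 = 800 × (810 + 835.539) / 205 ≈ 6421.6 mm.
Then N = f²/(c·h) = 10² / (0.013 × 6421.6) = 100 / 83.481 ≈ 1.20.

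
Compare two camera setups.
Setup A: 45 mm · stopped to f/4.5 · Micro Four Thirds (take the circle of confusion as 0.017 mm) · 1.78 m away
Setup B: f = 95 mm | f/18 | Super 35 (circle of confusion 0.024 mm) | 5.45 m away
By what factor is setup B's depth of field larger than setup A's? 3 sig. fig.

Setup A: H = 45²/(4.5×0.017) + 45 ≈ 26515.6 mm; DoF = Df − Dn = 1904.85 − 1670.51 ≈ 234.34 mm.
Setup B: H = 95²/(18×0.024) + 95 ≈ 20986.2 mm; DoF = Df − Dn = 7328.5 − 4338.0 ≈ 2990.5 mm.
Ratio = 2990.5 / 234.34 ≈ 12.8.

12.8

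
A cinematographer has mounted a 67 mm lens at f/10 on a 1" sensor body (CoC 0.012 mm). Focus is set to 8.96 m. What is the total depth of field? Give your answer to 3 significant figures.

Hyperfocal distance H = f²/(N·c) + f = 67²/(10 × 0.012) + 67 = 4489/0.12 + 67 ≈ 37475.3 mm ≈ 37.48 m.
Near limit Dn = s·(H − f)/(H + s − 2f) = 8960 × (37475.3 − 67) / (37475.3 + 8960 − 2 × 67) = 8960 × 37408.3 / 46301.3 ≈ 7239.1 mm.
Far limit Df = s·(H − f)/(H − s) = 8960 × (37475.3 − 67) / (37475.3 − 8960) = 8960 × 37408.3 / 28515.3 ≈ 11754.3 mm.
Depth of field = Df − Dn = 11754.3 − 7239.1 ≈ 4515.2 mm ≈ 4.52 m.

4.52 m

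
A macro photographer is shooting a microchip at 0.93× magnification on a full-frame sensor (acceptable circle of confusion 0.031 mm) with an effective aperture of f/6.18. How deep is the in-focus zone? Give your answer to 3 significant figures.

0.443 mm

At magnification m, DoF ≈ 2·N_eff·c/m² = 2 × 6.18 × 0.031 / 0.93² = 0.3832 / 0.8649 ≈ 0.443 mm.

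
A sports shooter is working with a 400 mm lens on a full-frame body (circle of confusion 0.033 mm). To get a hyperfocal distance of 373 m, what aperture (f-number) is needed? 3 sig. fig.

Rearrange H = f²/(N·c) + f for N: N = f² / ((H − f)·c).
N = 400² / ((373000 − 400) × 0.033) = 160000 / 12296 ≈ 13.

f/13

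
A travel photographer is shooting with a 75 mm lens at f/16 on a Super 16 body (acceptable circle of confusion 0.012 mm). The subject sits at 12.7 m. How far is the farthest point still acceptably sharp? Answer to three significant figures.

Hyperfocal distance H = f²/(N·c) + f = 75²/(16 × 0.012) + 75 = 5625/0.192 + 75 ≈ 29371.9 mm ≈ 29.37 m.
Far limit Df = s·(H − f)/(H − s) = 12700 × (29371.9 − 75) / (29371.9 − 12700) = 12700 × 29296.9 / 16671.9 ≈ 22317 mm ≈ 22.3 m.

22.3 m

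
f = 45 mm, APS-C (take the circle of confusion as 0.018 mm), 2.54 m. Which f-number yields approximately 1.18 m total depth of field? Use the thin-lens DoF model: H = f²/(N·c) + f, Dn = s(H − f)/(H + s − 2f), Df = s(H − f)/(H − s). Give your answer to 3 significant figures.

f/9.96

Write h = H − f = f²/(N·c). The thin-lens limits are Dn = s·h/(h + (s−f)) and Df = s·h/(h − (s−f)), so DoF = Df − Dn = 2·s·(s−f)·h / (h² − (s−f)²).
That is a quadratic in h: DoF·h² − 2·s·(s−f)·h − DoF·(s−f)² = 0 ⇒ h = (s−f)·(s + √(s² + DoF²)) / DoF = 2495 × (2540 + √(2540² + 1180²)) / 1180 = 2495 × (2540 + 2800.71) / 1180 ≈ 11292 mm.
Then N = f²/(c·h) = 45² / (0.018 × 11292) = 2025 / 203.26 ≈ 9.96.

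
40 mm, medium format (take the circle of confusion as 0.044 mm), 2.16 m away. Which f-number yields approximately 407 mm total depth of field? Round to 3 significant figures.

f/1.60

Write h = H − f = f²/(N·c). The thin-lens limits are Dn = s·h/(h + (s−f)) and Df = s·h/(h − (s−f)), so DoF = Df − Dn = 2·s·(s−f)·h / (h² − (s−f)²).
That is a quadratic in h: DoF·h² − 2·s·(s−f)·h − DoF·(s−f)² = 0 ⇒ h = (s−f)·(s + √(s² + DoF²)) / DoF = 2120 × (2160 + √(2160² + 407²)) / 407 = 2120 × (2160 + 2198.01) / 407 ≈ 22700 mm.
Then N = f²/(c·h) = 40² / (0.044 × 22700) = 1600 / 998.81 ≈ 1.60.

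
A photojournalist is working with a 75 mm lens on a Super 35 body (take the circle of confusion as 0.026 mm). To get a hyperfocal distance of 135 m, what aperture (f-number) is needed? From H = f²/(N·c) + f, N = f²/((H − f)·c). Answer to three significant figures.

f/1.60

Rearrange H = f²/(N·c) + f for N: N = f² / ((H − f)·c).
N = 75² / ((135000 − 75) × 0.026) = 5625 / 3508 ≈ 1.60.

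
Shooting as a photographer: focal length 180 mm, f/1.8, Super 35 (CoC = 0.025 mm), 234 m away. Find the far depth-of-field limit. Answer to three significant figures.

Hyperfocal distance H = f²/(N·c) + f = 180²/(1.8 × 0.025) + 180 = 32400/0.045 + 180 ≈ 720180.0 mm ≈ 720.2 m.
Far limit Df = s·(H − f)/(H − s) = 234000 × (720180.0 − 180) / (720180.0 − 234000) = 234000 × 720000.0 / 486180.0 ≈ 346538 mm ≈ 347 m.

347 m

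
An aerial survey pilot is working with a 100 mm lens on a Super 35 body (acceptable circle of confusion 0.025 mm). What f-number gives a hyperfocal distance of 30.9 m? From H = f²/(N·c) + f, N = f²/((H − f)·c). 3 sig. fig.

Rearrange H = f²/(N·c) + f for N: N = f² / ((H − f)·c).
N = 100² / ((30900 − 100) × 0.025) = 10000 / 770.0 ≈ 13.

f/13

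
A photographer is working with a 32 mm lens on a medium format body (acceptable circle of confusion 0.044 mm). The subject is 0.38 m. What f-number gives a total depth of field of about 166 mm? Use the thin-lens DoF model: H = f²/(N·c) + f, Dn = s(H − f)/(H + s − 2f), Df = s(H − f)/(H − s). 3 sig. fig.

f/14

Write h = H − f = f²/(N·c). The thin-lens limits are Dn = s·h/(h + (s−f)) and Df = s·h/(h − (s−f)), so DoF = Df − Dn = 2·s·(s−f)·h / (h² − (s−f)²).
That is a quadratic in h: DoF·h² − 2·s·(s−f)·h − DoF·(s−f)² = 0 ⇒ h = (s−f)·(s + √(s² + DoF²)) / DoF = 348 × (380 + √(380² + 166²)) / 166 = 348 × (380 + 414.676) / 166 ≈ 1665.9 mm.
Then N = f²/(c·h) = 32² / (0.044 × 1665.9) = 1024 / 73.302 ≈ 14.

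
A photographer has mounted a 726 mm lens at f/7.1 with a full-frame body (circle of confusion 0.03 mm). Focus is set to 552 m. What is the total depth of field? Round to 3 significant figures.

259 m

Hyperfocal distance H = f²/(N·c) + f = 726²/(7.1 × 0.03) + 726 = 527076/0.213 + 726 ≈ 2475261.2 mm ≈ 2475 m.
Near limit Dn = s·(H − f)/(H + s − 2f) = 552000 × (2475261.2 − 726) / (2475261.2 + 552000 − 2 × 726) = 552000 × 2474535.2 / 3025809.2 ≈ 451431 mm.
Far limit Df = s·(H − f)/(H − s) = 552000 × (2475261.2 − 726) / (2475261.2 − 552000) = 552000 × 2474535.2 / 1923261.2 ≈ 710223 mm.
Depth of field = Df − Dn = 710223 − 451431 ≈ 258792 mm ≈ 259 m.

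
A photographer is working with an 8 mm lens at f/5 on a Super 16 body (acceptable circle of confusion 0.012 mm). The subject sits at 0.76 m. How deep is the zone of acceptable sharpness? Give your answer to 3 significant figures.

2.13 m

Hyperfocal distance H = f²/(N·c) + f = 8²/(5 × 0.012) + 8 = 64/0.06 + 8 ≈ 1074.7 mm ≈ 1.075 m.
Near limit Dn = s·(H − f)/(H + s − 2f) = 760 × (1074.7 − 8) / (1074.7 + 760 − 2 × 8) = 760 × 1066.7 / 1818.7 ≈ 445.7 mm.
Far limit Df = s·(H − f)/(H − s) = 760 × (1074.7 − 8) / (1074.7 − 760) = 760 × 1066.7 / 314.7 ≈ 2576.3 mm.
Depth of field = Df − Dn = 2576.3 − 445.7 ≈ 2130.6 mm ≈ 2.13 m.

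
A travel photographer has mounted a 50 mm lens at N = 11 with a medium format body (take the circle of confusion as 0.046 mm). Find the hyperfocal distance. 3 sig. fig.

4.99 m

Hyperfocal distance H = f²/(N·c) + f = 50²/(11 × 0.046) + 50 = 2500/0.506 + 50 ≈ 4990.7 mm ≈ 4.99 m.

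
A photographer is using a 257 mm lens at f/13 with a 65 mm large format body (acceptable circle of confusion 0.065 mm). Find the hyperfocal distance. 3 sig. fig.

Hyperfocal distance H = f²/(N·c) + f = 257²/(13 × 0.065) + 257 = 66049/0.845 + 257 ≈ 78421.5 mm ≈ 78.4 m.

78.4 m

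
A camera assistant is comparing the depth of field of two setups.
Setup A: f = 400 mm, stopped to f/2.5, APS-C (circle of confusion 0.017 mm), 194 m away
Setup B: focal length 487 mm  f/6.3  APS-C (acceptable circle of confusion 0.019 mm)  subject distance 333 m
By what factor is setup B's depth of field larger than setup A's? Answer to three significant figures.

5.75

Setup A: H = 400²/(2.5×0.017) + 400 ≈ 3765105.9 mm; DoF = Df − Dn = 204517 − 184511 ≈ 20006 mm.
Setup B: H = 487²/(6.3×0.019) + 487 ≈ 1981848.7 mm; DoF = Df − Dn = 400154 − 285147 ≈ 115007 mm.
Ratio = 115007 / 20006 ≈ 5.75.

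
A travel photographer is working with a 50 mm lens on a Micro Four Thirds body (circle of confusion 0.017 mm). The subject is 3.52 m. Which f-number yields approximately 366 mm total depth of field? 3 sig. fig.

Write h = H − f = f²/(N·c). The thin-lens limits are Dn = s·h/(h + (s−f)) and Df = s·h/(h − (s−f)), so DoF = Df − Dn = 2·s·(s−f)·h / (h² − (s−f)²).
That is a quadratic in h: DoF·h² − 2·s·(s−f)·h − DoF·(s−f)² = 0 ⇒ h = (s−f)·(s + √(s² + DoF²)) / DoF = 3470 × (3520 + √(3520² + 366²)) / 366 = 3470 × (3520 + 3538.98) / 366 ≈ 66925 mm.
Then N = f²/(c·h) = 50² / (0.017 × 66925) = 2500 / 1137.7 ≈ 2.20.

f/2.20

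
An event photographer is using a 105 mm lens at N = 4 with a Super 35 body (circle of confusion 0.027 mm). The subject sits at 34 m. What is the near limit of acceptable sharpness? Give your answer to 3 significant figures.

Hyperfocal distance H = f²/(N·c) + f = 105²/(4 × 0.027) + 105 = 11025/0.108 + 105 ≈ 102188.3 mm ≈ 102.2 m.
Near limit Dn = s·(H − f)/(H + s − 2f) = 34000 × (102188.3 − 105) / (102188.3 + 34000 − 2 × 105) = 34000 × 102083.3 / 135978.3 ≈ 25525 mm ≈ 25.5 m.

25.5 m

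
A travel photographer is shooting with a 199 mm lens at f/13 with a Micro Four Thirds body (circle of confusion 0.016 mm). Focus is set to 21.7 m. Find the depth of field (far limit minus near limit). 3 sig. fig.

4.96 m

Hyperfocal distance H = f²/(N·c) + f = 199²/(13 × 0.016) + 199 = 39601/0.208 + 199 ≈ 190588.4 mm ≈ 190.6 m.
Near limit Dn = s·(H − f)/(H + s − 2f) = 21700 × (190588.4 − 199) / (190588.4 + 21700 − 2 × 199) = 21700 × 190389.4 / 211890.4 ≈ 19498.1 mm.
Far limit Df = s·(H − f)/(H − s) = 21700 × (190588.4 − 199) / (190588.4 − 21700) = 21700 × 190389.4 / 168888.4 ≈ 24462.6 mm.
Depth of field = Df − Dn = 24462.6 − 19498.1 ≈ 4964.5 mm ≈ 4.96 m.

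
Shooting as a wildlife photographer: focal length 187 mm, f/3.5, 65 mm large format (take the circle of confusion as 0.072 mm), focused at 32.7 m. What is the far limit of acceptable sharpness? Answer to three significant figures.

Hyperfocal distance H = f²/(N·c) + f = 187²/(3.5 × 0.072) + 187 = 34969/0.252 + 187 ≈ 138952.9 mm ≈ 139.0 m.
Far limit Df = s·(H − f)/(H − s) = 32700 × (138952.9 − 187) / (138952.9 − 32700) = 32700 × 138765.9 / 106252.9 ≈ 42706 mm ≈ 42.7 m.

42.7 m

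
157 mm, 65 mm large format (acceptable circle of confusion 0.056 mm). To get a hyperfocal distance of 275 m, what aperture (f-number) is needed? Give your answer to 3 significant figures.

Rearrange H = f²/(N·c) + f for N: N = f² / ((H − f)·c).
N = 157² / ((275000 − 157) × 0.056) = 24649 / 15391 ≈ 1.60.

f/1.60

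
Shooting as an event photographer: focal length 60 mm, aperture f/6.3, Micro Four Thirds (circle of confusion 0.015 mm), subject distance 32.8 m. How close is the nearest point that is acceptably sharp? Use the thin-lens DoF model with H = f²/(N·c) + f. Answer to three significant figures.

17.6 m

Hyperfocal distance H = f²/(N·c) + f = 60²/(6.3 × 0.015) + 60 = 3600/0.0945 + 60 ≈ 38155.2 mm ≈ 38.16 m.
Near limit Dn = s·(H − f)/(H + s − 2f) = 32800 × (38155.2 − 60) / (38155.2 + 32800 − 2 × 60) = 32800 × 38095.2 / 70835.2 ≈ 17640 mm ≈ 17.6 m.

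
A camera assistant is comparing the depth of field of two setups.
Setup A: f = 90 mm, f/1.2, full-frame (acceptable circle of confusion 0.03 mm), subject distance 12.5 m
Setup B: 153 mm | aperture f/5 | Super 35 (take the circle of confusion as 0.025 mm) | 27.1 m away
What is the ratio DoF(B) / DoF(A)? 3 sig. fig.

5.76

Setup A: H = 90²/(1.2×0.03) + 90 ≈ 225090.0 mm; DoF = Df − Dn = 13229.7 − 11846.6 ≈ 1383.1 mm.
Setup B: H = 153²/(5×0.025) + 153 ≈ 187425.0 mm; DoF = Df − Dn = 31654.9 − 23691.0 ≈ 7963.9 mm.
Ratio = 7963.9 / 1383.1 ≈ 5.76.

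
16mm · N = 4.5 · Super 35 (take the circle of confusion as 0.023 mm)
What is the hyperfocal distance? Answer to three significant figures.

2.49 m

Hyperfocal distance H = f²/(N·c) + f = 16²/(4.5 × 0.023) + 16 = 256/0.1035 + 16 ≈ 2489.4 mm ≈ 2.49 m.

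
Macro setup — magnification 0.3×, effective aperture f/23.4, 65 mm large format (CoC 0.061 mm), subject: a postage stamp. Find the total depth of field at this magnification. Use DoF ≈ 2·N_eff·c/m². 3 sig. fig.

31.7 mm

At magnification m, DoF ≈ 2·N_eff·c/m² = 2 × 23.4 × 0.061 / 0.3² = 2.855 / 0.09 ≈ 31.7 mm.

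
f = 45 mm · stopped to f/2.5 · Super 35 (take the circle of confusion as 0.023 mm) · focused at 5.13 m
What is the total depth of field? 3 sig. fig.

1.51 m

Hyperfocal distance H = f²/(N·c) + f = 45²/(2.5 × 0.023) + 45 = 2025/0.0575 + 45 ≈ 35262.4 mm ≈ 35.26 m.
Near limit Dn = s·(H − f)/(H + s − 2f) = 5130 × (35262.4 − 45) / (35262.4 + 5130 − 2 × 45) = 5130 × 35217.4 / 40302.4 ≈ 4482.7 mm.
Far limit Df = s·(H − f)/(H − s) = 5130 × (35262.4 − 45) / (35262.4 − 5130) = 5130 × 35217.4 / 30132.4 ≈ 5995.7 mm.
Depth of field = Df − Dn = 5995.7 − 4482.7 ≈ 1513.0 mm ≈ 1.51 m.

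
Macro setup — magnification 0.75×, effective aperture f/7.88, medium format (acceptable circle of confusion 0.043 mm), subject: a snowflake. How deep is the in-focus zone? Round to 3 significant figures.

1.20 mm

At magnification m, DoF ≈ 2·N_eff·c/m² = 2 × 7.88 × 0.043 / 0.75² = 0.6777 / 0.5625 ≈ 1.2 mm.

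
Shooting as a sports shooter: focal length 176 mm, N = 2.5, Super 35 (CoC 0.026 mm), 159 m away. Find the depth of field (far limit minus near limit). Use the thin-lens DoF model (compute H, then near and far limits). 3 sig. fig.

Hyperfocal distance H = f²/(N·c) + f = 176²/(2.5 × 0.026) + 176 = 30976/0.065 + 176 ≈ 476729.8 mm ≈ 476.7 m.
Near limit Dn = s·(H − f)/(H + s − 2f) = 159000 × (476729.8 − 176) / (476729.8 + 159000 − 2 × 176) = 159000 × 476553.8 / 635377.8 ≈ 119255 mm.
Far limit Df = s·(H − f)/(H − s) = 159000 × (476729.8 − 176) / (476729.8 − 159000) = 159000 × 476553.8 / 317729.8 ≈ 238480 mm.
Depth of field = Df − Dn = 238480 − 119255 ≈ 119225 mm ≈ 119 m.

119 m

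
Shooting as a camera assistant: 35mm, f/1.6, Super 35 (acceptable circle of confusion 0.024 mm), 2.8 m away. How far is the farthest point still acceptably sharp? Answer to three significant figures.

3.07 m

Hyperfocal distance H = f²/(N·c) + f = 35²/(1.6 × 0.024) + 35 = 1225/0.0384 + 35 ≈ 31936.0 mm ≈ 31.94 m.
Far limit Df = s·(H − f)/(H − s) = 2800 × (31936.0 − 35) / (31936.0 − 2800) = 2800 × 31901.0 / 29136.0 ≈ 3065.7 mm ≈ 3.07 m.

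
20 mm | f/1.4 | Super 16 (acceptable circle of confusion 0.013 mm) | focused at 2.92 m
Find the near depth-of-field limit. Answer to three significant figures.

2.58 m

Hyperfocal distance H = f²/(N·c) + f = 20²/(1.4 × 0.013) + 20 = 400/0.0182 + 20 ≈ 21998.0 mm ≈ 22.00 m.
Near limit Dn = s·(H − f)/(H + s − 2f) = 2920 × (21998.0 − 20) / (21998.0 + 2920 − 2 × 20) = 2920 × 21978.0 / 24878.0 ≈ 2579.6 mm ≈ 2.58 m.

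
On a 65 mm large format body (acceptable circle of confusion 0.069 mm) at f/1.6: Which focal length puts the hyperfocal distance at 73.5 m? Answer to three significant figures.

90.0 mm

From H = f²/(N·c) + f, with f ≪ H: f ≈ √(H·N·c) = √(73500 × 1.6 × 0.069) = √8114.4 ≈ 90.08 mm.
Exact: f² + N·c·f − N·c·H = 0 ⇒ f = (−N·c + √((N·c)² + 4·N·c·H))/2 = (−0.1104 + √32458)/2 ≈ 90.025 mm ≈ 90.0 mm.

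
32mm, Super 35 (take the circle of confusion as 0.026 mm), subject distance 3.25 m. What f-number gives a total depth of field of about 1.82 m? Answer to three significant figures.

f/3.19

Write h = H − f = f²/(N·c). The thin-lens limits are Dn = s·h/(h + (s−f)) and Df = s·h/(h − (s−f)), so DoF = Df − Dn = 2·s·(s−f)·h / (h² − (s−f)²).
That is a quadratic in h: DoF·h² − 2·s·(s−f)·h − DoF·(s−f)² = 0 ⇒ h = (s−f)·(s + √(s² + DoF²)) / DoF = 3218 × (3250 + √(3250² + 1820²)) / 1820 = 3218 × (3250 + 3724.90) / 1820 ≈ 12333 mm.
Then N = f²/(c·h) = 32² / (0.026 × 12333) = 1024 / 320.65 ≈ 3.19.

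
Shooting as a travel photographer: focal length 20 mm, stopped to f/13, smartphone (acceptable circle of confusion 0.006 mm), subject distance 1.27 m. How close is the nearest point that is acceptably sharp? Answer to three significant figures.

Hyperfocal distance H = f²/(N·c) + f = 20²/(13 × 0.006) + 20 = 400/0.078 + 20 ≈ 5148.2 mm ≈ 5.148 m.
Near limit Dn = s·(H − f)/(H + s − 2f) = 1270 × (5148.2 − 20) / (5148.2 + 1270 − 2 × 20) = 1270 × 5128.2 / 6378.2 ≈ 1021.1 mm ≈ 1.02 m.

1.02 m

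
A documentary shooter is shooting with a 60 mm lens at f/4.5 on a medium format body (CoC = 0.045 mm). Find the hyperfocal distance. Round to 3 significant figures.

Hyperfocal distance H = f²/(N·c) + f = 60²/(4.5 × 0.045) + 60 = 3600/0.2025 + 60 ≈ 17837.8 mm ≈ 17.8 m.

17.8 m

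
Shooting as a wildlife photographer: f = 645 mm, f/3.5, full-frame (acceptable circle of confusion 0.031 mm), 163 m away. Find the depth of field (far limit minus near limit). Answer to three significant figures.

13.8 m

Hyperfocal distance H = f²/(N·c) + f = 645²/(3.5 × 0.031) + 645 = 416025/0.1085 + 645 ≈ 3834976.8 mm ≈ 3835 m.
Near limit Dn = s·(H − f)/(H + s − 2f) = 163000 × (3834976.8 − 645) / (3834976.8 + 163000 − 2 × 645) = 163000 × 3834331.8 / 3996686.8 ≈ 156379 mm.
Far limit Df = s·(H − f)/(H − s) = 163000 × (3834976.8 − 645) / (3834976.8 − 163000) = 163000 × 3834331.8 / 3671976.8 ≈ 170207 mm.
Depth of field = Df − Dn = 170207 − 156379 ≈ 13828 mm ≈ 13.8 m.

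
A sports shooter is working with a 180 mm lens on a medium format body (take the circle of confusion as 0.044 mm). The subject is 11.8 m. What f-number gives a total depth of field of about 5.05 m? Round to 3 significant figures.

f/13

Write h = H − f = f²/(N·c). The thin-lens limits are Dn = s·h/(h + (s−f)) and Df = s·h/(h − (s−f)), so DoF = Df − Dn = 2·s·(s−f)·h / (h² − (s−f)²).
That is a quadratic in h: DoF·h² − 2·s·(s−f)·h − DoF·(s−f)² = 0 ⇒ h = (s−f)·(s + √(s² + DoF²)) / DoF = 11620 × (11800 + √(11800² + 5050²)) / 5050 = 11620 × (11800 + 12835.2) / 5050 ≈ 56685 mm.
Then N = f²/(c·h) = 180² / (0.044 × 56685) = 32400 / 2494.2 ≈ 13.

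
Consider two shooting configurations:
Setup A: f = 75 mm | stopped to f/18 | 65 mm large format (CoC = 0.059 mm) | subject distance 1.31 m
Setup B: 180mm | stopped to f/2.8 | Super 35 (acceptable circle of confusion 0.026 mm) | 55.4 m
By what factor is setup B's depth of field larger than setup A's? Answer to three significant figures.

Setup A: H = 75²/(18×0.059) + 75 ≈ 5371.6 mm; DoF = Df − Dn = 1708.33 − 1062.30 ≈ 646.03 mm.
Setup B: H = 180²/(2.8×0.026) + 180 ≈ 445234.9 mm; DoF = Df − Dn = 63247 − 49285 ≈ 13962 mm.
Ratio = 13962 / 646.03 ≈ 21.6.

21.6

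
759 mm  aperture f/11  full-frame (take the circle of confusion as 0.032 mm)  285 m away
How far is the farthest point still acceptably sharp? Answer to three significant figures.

345 m

Hyperfocal distance H = f²/(N·c) + f = 759²/(11 × 0.032) + 759 = 576081/0.352 + 759 ≈ 1637352.8 mm ≈ 1637 m.
Far limit Df = s·(H − f)/(H − s) = 285000 × (1637352.8 − 759) / (1637352.8 − 285000) = 285000 × 1636593.8 / 1352352.8 ≈ 344902 mm ≈ 345 m.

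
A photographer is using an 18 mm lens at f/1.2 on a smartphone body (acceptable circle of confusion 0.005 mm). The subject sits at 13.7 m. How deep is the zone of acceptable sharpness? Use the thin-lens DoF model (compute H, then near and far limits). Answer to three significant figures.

7.42 m

Hyperfocal distance H = f²/(N·c) + f = 18²/(1.2 × 0.005) + 18 = 324/0.006 + 18 ≈ 54018.0 mm ≈ 54.02 m.
Near limit Dn = s·(H − f)/(H + s − 2f) = 13700 × (54018.0 − 18) / (54018.0 + 13700 − 2 × 18) = 13700 × 54000.0 / 67682.0 ≈ 10930.5 mm.
Far limit Df = s·(H − f)/(H − s) = 13700 × (54018.0 − 18) / (54018.0 − 13700) = 13700 × 54000.0 / 40318.0 ≈ 18349.1 mm.
Depth of field = Df − Dn = 18349.1 − 10930.5 ≈ 7418.6 mm ≈ 7.42 m.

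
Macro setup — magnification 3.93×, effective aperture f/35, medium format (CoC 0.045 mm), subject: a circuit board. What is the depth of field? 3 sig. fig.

At magnification m, DoF ≈ 2·N_eff·c/m² = 2 × 35 × 0.045 / 3.93² = 3.15 / 15.44 ≈ 0.204 mm.

0.204 mm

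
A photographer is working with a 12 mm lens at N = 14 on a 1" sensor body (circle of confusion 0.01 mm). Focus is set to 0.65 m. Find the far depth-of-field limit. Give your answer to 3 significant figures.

Hyperfocal distance H = f²/(N·c) + f = 12²/(14 × 0.01) + 12 = 144/0.14 + 12 ≈ 1040.6 mm ≈ 1.041 m.
Far limit Df = s·(H − f)/(H − s) = 650 × (1040.6 − 12) / (1040.6 − 650) = 650 × 1028.6 / 390.6 ≈ 1711.8 mm ≈ 1.71 m.

1.71 m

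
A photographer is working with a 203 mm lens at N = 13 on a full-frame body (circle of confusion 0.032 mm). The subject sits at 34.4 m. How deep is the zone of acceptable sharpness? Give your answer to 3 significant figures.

27.0 m

Hyperfocal distance H = f²/(N·c) + f = 203²/(13 × 0.032) + 203 = 41209/0.416 + 203 ≈ 99263.1 mm ≈ 99.26 m.
Near limit Dn = s·(H − f)/(H + s − 2f) = 34400 × (99263.1 − 203) / (99263.1 + 34400 − 2 × 203) = 34400 × 99060.1 / 133257.1 ≈ 25572 mm.
Far limit Df = s·(H − f)/(H − s) = 34400 × (99263.1 − 203) / (99263.1 − 34400) = 34400 × 99060.1 / 64863.1 ≈ 52536 mm.
Depth of field = Df − Dn = 52536 − 25572 ≈ 26964 mm ≈ 27.0 m.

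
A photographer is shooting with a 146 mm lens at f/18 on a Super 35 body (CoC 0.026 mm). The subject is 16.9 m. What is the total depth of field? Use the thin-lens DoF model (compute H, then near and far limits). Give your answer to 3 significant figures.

14.4 m

Hyperfocal distance H = f²/(N·c) + f = 146²/(18 × 0.026) + 146 = 21316/0.468 + 146 ≈ 45693.0 mm ≈ 45.69 m.
Near limit Dn = s·(H − f)/(H + s − 2f) = 16900 × (45693.0 − 146) / (45693.0 + 16900 − 2 × 146) = 16900 × 45547.0 / 62301.0 ≈ 12355 mm.
Far limit Df = s·(H − f)/(H − s) = 16900 × (45693.0 − 146) / (45693.0 − 16900) = 16900 × 45547.0 / 28793.0 ≈ 26734 mm.
Depth of field = Df − Dn = 26734 − 12355 ≈ 14379 mm ≈ 14.4 m.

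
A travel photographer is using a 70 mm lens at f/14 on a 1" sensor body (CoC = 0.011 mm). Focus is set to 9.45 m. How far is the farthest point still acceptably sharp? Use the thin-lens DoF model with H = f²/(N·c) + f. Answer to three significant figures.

Hyperfocal distance H = f²/(N·c) + f = 70²/(14 × 0.011) + 70 = 4900/0.154 + 70 ≈ 31888.2 mm ≈ 31.89 m.
Far limit Df = s·(H − f)/(H − s) = 9450 × (31888.2 − 70) / (31888.2 − 9450) = 9450 × 31818.2 / 22438.2 ≈ 13400 mm ≈ 13.4 m.

13.4 m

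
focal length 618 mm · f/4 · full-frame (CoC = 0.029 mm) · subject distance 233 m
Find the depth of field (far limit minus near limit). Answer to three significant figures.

Hyperfocal distance H = f²/(N·c) + f = 618²/(4 × 0.029) + 618 = 381924/0.116 + 618 ≈ 3293066.3 mm ≈ 3293 m.
Near limit Dn = s·(H − f)/(H + s − 2f) = 233000 × (3293066.3 − 618) / (3293066.3 + 233000 − 2 × 618) = 233000 × 3292448.3 / 3524830.3 ≈ 217639 mm.
Far limit Df = s·(H − f)/(H − s) = 233000 × (3293066.3 − 618) / (3293066.3 − 233000) = 233000 × 3292448.3 / 3060066.3 ≈ 250694 mm.
Depth of field = Df − Dn = 250694 − 217639 ≈ 33055 mm ≈ 33.1 m.

33.1 m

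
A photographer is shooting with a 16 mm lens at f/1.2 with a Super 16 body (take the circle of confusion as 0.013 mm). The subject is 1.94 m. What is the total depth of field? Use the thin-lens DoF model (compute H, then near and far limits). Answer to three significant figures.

Hyperfocal distance H = f²/(N·c) + f = 16²/(1.2 × 0.013) + 16 = 256/0.0156 + 16 ≈ 16426.3 mm ≈ 16.43 m.
Near limit Dn = s·(H − f)/(H + s − 2f) = 1940 × (16426.3 − 16) / (16426.3 + 1940 − 2 × 16) = 1940 × 16410.3 / 18334.3 ≈ 1736.42 mm.
Far limit Df = s·(H − f)/(H − s) = 1940 × (16426.3 − 16) / (16426.3 − 1940) = 1940 × 16410.3 / 14486.3 ≈ 2197.66 mm.
Depth of field = Df − Dn = 2197.66 − 1736.42 ≈ 461.24 mm.

461 mm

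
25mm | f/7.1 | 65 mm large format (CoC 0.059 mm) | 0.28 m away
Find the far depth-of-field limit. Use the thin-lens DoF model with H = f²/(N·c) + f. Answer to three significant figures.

Hyperfocal distance H = f²/(N·c) + f = 25²/(7.1 × 0.059) + 25 = 625/0.4189 + 25 ≈ 1517.0 mm ≈ 1.517 m.
Far limit Df = s·(H − f)/(H − s) = 280 × (1517.0 − 25) / (1517.0 − 280) = 280 × 1492.0 / 1237.0 ≈ 337.72 mm.

338 mm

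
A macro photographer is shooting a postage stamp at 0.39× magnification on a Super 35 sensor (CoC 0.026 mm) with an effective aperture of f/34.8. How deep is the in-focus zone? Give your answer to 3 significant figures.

11.9 mm

At magnification m, DoF ≈ 2·N_eff·c/m² = 2 × 34.8 × 0.026 / 0.39² = 1.81 / 0.1521 ≈ 11.9 mm.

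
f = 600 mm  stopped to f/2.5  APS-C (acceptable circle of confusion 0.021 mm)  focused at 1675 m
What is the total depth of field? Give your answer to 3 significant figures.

Hyperfocal distance H = f²/(N·c) + f = 600²/(2.5 × 0.021) + 600 = 360000/0.0525 + 600 ≈ 6857742.9 mm ≈ 6858 m.
Near limit Dn = s·(H − f)/(H + s − 2f) = 1675000 × (6857742.9 − 600) / (6857742.9 + 1675000 − 2 × 600) = 1675000 × 6857142.9 / 8531542.9 ≈ 1346265 mm.
Far limit Df = s·(H − f)/(H − s) = 1675000 × (6857742.9 − 600) / (6857742.9 − 1675000) = 1675000 × 6857142.9 / 5182742.9 ≈ 2216146 mm.
Depth of field = Df − Dn = 2216146 − 1346265 ≈ 869881 mm ≈ 870 m.

870 m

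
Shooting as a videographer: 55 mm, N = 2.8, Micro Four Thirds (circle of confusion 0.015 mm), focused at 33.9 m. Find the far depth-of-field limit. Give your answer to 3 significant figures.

Hyperfocal distance H = f²/(N·c) + f = 55²/(2.8 × 0.015) + 55 = 3025/0.042 + 55 ≈ 72078.8 mm ≈ 72.08 m.
Far limit Df = s·(H − f)/(H − s) = 33900 × (72078.8 − 55) / (72078.8 − 33900) = 33900 × 72023.8 / 38178.8 ≈ 63952 mm ≈ 64.0 m.

64.0 m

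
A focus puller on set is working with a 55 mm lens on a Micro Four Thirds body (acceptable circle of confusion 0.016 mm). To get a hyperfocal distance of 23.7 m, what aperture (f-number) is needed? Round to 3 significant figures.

f/8

Rearrange H = f²/(N·c) + f for N: N = f² / ((H − f)·c).
N = 55² / ((23700 − 55) × 0.016) = 3025 / 378.3 ≈ 8.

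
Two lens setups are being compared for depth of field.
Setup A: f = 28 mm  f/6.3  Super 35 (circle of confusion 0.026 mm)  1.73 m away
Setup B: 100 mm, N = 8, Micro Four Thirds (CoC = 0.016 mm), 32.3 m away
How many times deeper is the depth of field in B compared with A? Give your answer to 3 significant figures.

Setup A: H = 28²/(6.3×0.026) + 28 ≈ 4814.3 mm; DoF = Df − Dn = 2684.7 − 1276.2 ≈ 1408.5 mm.
Setup B: H = 100²/(8×0.016) + 100 ≈ 78225.0 mm; DoF = Df − Dn = 54947 − 22873 ≈ 32074 mm.
Ratio = 32074 / 1408.5 ≈ 22.8.

22.8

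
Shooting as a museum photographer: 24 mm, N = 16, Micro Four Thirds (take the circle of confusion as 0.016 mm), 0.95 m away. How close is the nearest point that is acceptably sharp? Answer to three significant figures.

Hyperfocal distance H = f²/(N·c) + f = 24²/(16 × 0.016) + 24 = 576/0.256 + 24 ≈ 2274.0 mm ≈ 2.274 m.
Near limit Dn = s·(H − f)/(H + s − 2f) = 950 × (2274.0 − 24) / (2274.0 + 950 − 2 × 24) = 950 × 2250.0 / 3176.0 ≈ 673.02 mm ≈ 0.673 m.

0.673 m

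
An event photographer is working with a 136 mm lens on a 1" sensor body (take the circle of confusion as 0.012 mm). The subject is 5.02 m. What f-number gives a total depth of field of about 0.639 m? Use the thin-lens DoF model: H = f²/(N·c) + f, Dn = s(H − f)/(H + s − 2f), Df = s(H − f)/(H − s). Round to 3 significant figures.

Write h = H − f = f²/(N·c). The thin-lens limits are Dn = s·h/(h + (s−f)) and Df = s·h/(h − (s−f)), so DoF = Df − Dn = 2·s·(s−f)·h / (h² − (s−f)²).
That is a quadratic in h: DoF·h² − 2·s·(s−f)·h − DoF·(s−f)² = 0 ⇒ h = (s−f)·(s + √(s² + DoF²)) / DoF = 4884 × (5020 + √(5020² + 639²)) / 639 = 4884 × (5020 + 5060.51) / 639 ≈ 77047 mm.
Then N = f²/(c·h) = 136² / (0.012 × 77047) = 18496 / 924.57 ≈ 20.

f/20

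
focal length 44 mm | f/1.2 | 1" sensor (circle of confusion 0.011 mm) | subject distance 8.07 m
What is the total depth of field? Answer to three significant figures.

Hyperfocal distance H = f²/(N·c) + f = 44²/(1.2 × 0.011) + 44 = 1936/0.0132 + 44 ≈ 146710.7 mm ≈ 146.7 m.
Near limit Dn = s·(H − f)/(H + s − 2f) = 8070 × (146710.7 − 44) / (146710.7 + 8070 − 2 × 44) = 8070 × 146666.7 / 154692.7 ≈ 7651.30 mm.
Far limit Df = s·(H − f)/(H − s) = 8070 × (146710.7 − 44) / (146710.7 − 8070) = 8070 × 146666.7 / 138640.7 ≈ 8537.18 mm.
Depth of field = Df − Dn = 8537.18 − 7651.30 ≈ 885.88 mm ≈ 0.886 m.

0.886 m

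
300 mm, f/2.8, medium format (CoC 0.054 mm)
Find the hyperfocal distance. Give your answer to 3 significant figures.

596 m

Hyperfocal distance H = f²/(N·c) + f = 300²/(2.8 × 0.054) + 300 = 90000/0.1512 + 300 ≈ 595538.1 mm ≈ 596 m.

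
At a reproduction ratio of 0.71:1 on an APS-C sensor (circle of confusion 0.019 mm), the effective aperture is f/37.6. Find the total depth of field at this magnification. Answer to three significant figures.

At magnification m, DoF ≈ 2·N_eff·c/m² = 2 × 37.6 × 0.019 / 0.71² = 1.429 / 0.5041 ≈ 2.83 mm.

2.83 mm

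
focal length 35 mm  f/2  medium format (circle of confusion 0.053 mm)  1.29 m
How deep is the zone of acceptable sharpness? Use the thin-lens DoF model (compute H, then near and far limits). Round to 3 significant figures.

284 mm

Hyperfocal distance H = f²/(N·c) + f = 35²/(2 × 0.053) + 35 = 1225/0.106 + 35 ≈ 11591.6 mm ≈ 11.59 m.
Near limit Dn = s·(H − f)/(H + s − 2f) = 1290 × (11591.6 − 35) / (11591.6 + 1290 − 2 × 35) = 1290 × 11556.6 / 12811.6 ≈ 1163.63 mm.
Far limit Df = s·(H − f)/(H − s) = 1290 × (11591.6 − 35) / (11591.6 − 1290) = 1290 × 11556.6 / 10301.6 ≈ 1447.16 mm.
Depth of field = Df − Dn = 1447.16 − 1163.63 ≈ 283.53 mm.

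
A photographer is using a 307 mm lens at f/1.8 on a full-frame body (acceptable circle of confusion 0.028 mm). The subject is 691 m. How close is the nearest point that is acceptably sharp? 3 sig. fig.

Hyperfocal distance H = f²/(N·c) + f = 307²/(1.8 × 0.028) + 307 = 94249/0.0504 + 307 ≈ 1870326.8 mm ≈ 1870 m.
Near limit Dn = s·(H − f)/(H + s − 2f) = 691000 × (1870326.8 − 307) / (1870326.8 + 691000 − 2 × 307) = 691000 × 1870019.8 / 2560712.8 ≈ 504619 mm ≈ 505 m.

505 m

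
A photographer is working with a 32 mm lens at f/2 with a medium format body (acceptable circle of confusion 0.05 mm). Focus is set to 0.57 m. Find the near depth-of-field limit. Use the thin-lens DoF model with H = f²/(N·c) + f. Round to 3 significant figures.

0.542 m

Hyperfocal distance H = f²/(N·c) + f = 32²/(2 × 0.05) + 32 = 1024/0.1 + 32 ≈ 10272.0 mm ≈ 10.27 m.
Near limit Dn = s·(H − f)/(H + s − 2f) = 570 × (10272.0 − 32) / (10272.0 + 570 − 2 × 32) = 570 × 10240.0 / 10778.0 ≈ 541.55 mm ≈ 0.542 m.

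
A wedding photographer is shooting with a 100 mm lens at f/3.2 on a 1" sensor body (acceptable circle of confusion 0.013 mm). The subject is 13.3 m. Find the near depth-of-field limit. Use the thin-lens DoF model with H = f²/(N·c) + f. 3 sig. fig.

12.6 m

Hyperfocal distance H = f²/(N·c) + f = 100²/(3.2 × 0.013) + 100 = 10000/0.0416 + 100 ≈ 240484.6 mm ≈ 240.5 m.
Near limit Dn = s·(H − f)/(H + s − 2f) = 13300 × (240484.6 − 100) / (240484.6 + 13300 − 2 × 100) = 13300 × 240384.6 / 253584.6 ≈ 12608 mm ≈ 12.6 m.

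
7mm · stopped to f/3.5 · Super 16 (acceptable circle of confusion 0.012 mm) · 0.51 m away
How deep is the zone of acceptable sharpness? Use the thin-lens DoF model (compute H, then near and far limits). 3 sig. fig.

0.540 m

Hyperfocal distance H = f²/(N·c) + f = 7²/(3.5 × 0.012) + 7 = 49/0.042 + 7 ≈ 1173.7 mm ≈ 1.174 m.
Near limit Dn = s·(H − f)/(H + s − 2f) = 510 × (1173.7 − 7) / (1173.7 + 510 − 2 × 7) = 510 × 1166.7 / 1669.7 ≈ 356.36 mm.
Far limit Df = s·(H − f)/(H − s) = 510 × (1173.7 − 7) / (1173.7 − 510) = 510 × 1166.7 / 663.7 ≈ 896.53 mm.
Depth of field = Df − Dn = 896.53 − 356.36 ≈ 540.17 mm ≈ 0.540 m.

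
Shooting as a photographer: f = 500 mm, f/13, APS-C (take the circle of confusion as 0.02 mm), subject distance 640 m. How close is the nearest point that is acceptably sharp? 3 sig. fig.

384 m

Hyperfocal distance H = f²/(N·c) + f = 500²/(13 × 0.02) + 500 = 250000/0.26 + 500 ≈ 962038.5 mm ≈ 962.0 m.
Near limit Dn = s·(H − f)/(H + s − 2f) = 640000 × (962038.5 − 500) / (962038.5 + 640000 − 2 × 500) = 640000 × 961538.5 / 1601038.5 ≈ 384366 mm ≈ 384 m.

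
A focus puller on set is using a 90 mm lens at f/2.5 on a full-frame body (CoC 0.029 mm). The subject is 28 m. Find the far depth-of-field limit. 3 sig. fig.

Hyperfocal distance H = f²/(N·c) + f = 90²/(2.5 × 0.029) + 90 = 8100/0.0725 + 90 ≈ 111814.1 mm ≈ 111.8 m.
Far limit Df = s·(H − f)/(H − s) = 28000 × (111814.1 − 90) / (111814.1 − 28000) = 28000 × 111724.1 / 83814.1 ≈ 37324 mm ≈ 37.3 m.

37.3 m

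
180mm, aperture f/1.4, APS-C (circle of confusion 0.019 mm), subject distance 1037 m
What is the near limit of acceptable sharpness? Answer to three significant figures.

560 m

Hyperfocal distance H = f²/(N·c) + f = 180²/(1.4 × 0.019) + 180 = 32400/0.0266 + 180 ≈ 1218225.1 mm ≈ 1218 m.
Near limit Dn = s·(H − f)/(H + s − 2f) = 1037000 × (1218225.1 − 180) / (1218225.1 + 1037000 − 2 × 180) = 1037000 × 1218045.1 / 2254865.1 ≈ 560172 mm ≈ 560 m.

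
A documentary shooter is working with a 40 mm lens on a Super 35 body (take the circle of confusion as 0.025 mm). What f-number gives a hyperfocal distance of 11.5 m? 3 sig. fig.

f/5.58

Rearrange H = f²/(N·c) + f for N: N = f² / ((H − f)·c).
N = 40² / ((11500 − 40) × 0.025) = 1600 / 286.5 ≈ 5.58.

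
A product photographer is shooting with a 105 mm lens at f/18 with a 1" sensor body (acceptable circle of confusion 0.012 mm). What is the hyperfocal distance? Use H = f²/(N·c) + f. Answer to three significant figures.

51.1 m

Hyperfocal distance H = f²/(N·c) + f = 105²/(18 × 0.012) + 105 = 11025/0.216 + 105 ≈ 51146.7 mm ≈ 51.1 m.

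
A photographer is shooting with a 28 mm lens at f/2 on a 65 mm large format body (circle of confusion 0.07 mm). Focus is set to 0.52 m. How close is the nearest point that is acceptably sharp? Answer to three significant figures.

478 mm

Hyperfocal distance H = f²/(N·c) + f = 28²/(2 × 0.07) + 28 = 784/0.14 + 28 ≈ 5628.0 mm ≈ 5.628 m.
Near limit Dn = s·(H − f)/(H + s − 2f) = 520 × (5628.0 − 28) / (5628.0 + 520 − 2 × 28) = 520 × 5600.0 / 6092.0 ≈ 478.00 mm.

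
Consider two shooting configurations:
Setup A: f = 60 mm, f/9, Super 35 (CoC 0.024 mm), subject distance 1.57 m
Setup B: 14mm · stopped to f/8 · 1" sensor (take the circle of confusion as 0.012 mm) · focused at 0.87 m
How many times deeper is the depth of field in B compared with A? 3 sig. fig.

Setup A: H = 60²/(9×0.024) + 60 ≈ 16726.7 mm; DoF = Df − Dn = 1726.41 − 1439.57 ≈ 286.84 mm.
Setup B: H = 14²/(8×0.012) + 14 ≈ 2055.7 mm; DoF = Df − Dn = 1498.10 − 612.99 ≈ 885.11 mm.
Ratio = 885.11 / 286.84 ≈ 3.09.

3.09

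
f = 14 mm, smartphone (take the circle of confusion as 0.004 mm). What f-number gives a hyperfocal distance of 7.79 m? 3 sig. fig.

f/6.30

Rearrange H = f²/(N·c) + f for N: N = f² / ((H − f)·c).
N = 14² / ((7790 − 14) × 0.004) = 196 / 31.10 ≈ 6.30.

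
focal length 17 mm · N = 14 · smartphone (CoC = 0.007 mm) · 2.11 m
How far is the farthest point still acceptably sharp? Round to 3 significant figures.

Hyperfocal distance H = f²/(N·c) + f = 17²/(14 × 0.007) + 17 = 289/0.098 + 17 ≈ 2966.0 mm ≈ 2.966 m.
Far limit Df = s·(H − f)/(H − s) = 2110 × (2966.0 − 17) / (2966.0 − 2110) = 2110 × 2949.0 / 856.0 ≈ 7269.3 mm ≈ 7.27 m.

7.27 m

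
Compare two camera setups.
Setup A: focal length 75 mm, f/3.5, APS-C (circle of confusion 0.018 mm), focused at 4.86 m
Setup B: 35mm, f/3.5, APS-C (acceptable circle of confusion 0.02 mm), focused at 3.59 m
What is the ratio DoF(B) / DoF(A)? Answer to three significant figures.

2.91

Setup A: H = 75²/(3.5×0.018) + 75 ≈ 89360.7 mm; DoF = Df − Dn = 5135.21 − 4612.79 ≈ 522.42 mm.
Setup B: H = 35²/(3.5×0.02) + 35 ≈ 17535.0 mm; DoF = Df − Dn = 4505.2 − 2983.9 ≈ 1521.3 mm.
Ratio = 1521.3 / 522.42 ≈ 2.91.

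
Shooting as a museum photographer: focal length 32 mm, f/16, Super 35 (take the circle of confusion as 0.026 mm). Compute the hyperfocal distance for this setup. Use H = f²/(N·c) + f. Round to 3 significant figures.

2.49 m

Hyperfocal distance H = f²/(N·c) + f = 32²/(16 × 0.026) + 32 = 1024/0.416 + 32 ≈ 2493.5 mm ≈ 2.49 m.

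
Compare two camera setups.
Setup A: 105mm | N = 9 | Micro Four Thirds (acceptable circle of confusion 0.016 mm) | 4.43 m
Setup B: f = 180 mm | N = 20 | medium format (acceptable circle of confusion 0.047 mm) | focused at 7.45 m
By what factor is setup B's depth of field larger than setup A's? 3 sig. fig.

6.55

Setup A: H = 105²/(9×0.016) + 105 ≈ 76667.5 mm; DoF = Df − Dn = 4695.23 − 4193.13 ≈ 502.10 mm.
Setup B: H = 180²/(20×0.047) + 180 ≈ 34648.1 mm; DoF = Df − Dn = 9441.4 − 6152.3 ≈ 3289.1 mm.
Ratio = 3289.1 / 502.10 ≈ 6.55.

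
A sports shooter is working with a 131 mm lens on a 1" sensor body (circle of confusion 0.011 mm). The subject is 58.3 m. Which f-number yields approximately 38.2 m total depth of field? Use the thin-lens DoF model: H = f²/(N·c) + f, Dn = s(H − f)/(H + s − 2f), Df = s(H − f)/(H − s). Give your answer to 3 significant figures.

Write h = H − f = f²/(N·c). The thin-lens limits are Dn = s·h/(h + (s−f)) and Df = s·h/(h − (s−f)), so DoF = Df − Dn = 2·s·(s−f)·h / (h² − (s−f)²).
That is a quadratic in h: DoF·h² − 2·s·(s−f)·h − DoF·(s−f)² = 0 ⇒ h = (s−f)·(s + √(s² + DoF²)) / DoF = 58169 × (58300 + √(58300² + 38200²)) / 38200 = 58169 × (58300 + 69700.3) / 38200 ≈ 194912 mm.
Then N = f²/(c·h) = 131² / (0.011 × 194912) = 17161 / 2144.0 ≈ 8.

f/8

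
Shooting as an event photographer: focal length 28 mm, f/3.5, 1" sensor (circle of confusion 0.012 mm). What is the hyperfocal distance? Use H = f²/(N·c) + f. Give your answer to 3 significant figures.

Hyperfocal distance H = f²/(N·c) + f = 28²/(3.5 × 0.012) + 28 = 784/0.042 + 28 ≈ 18694.7 mm ≈ 18.7 m.

18.7 m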